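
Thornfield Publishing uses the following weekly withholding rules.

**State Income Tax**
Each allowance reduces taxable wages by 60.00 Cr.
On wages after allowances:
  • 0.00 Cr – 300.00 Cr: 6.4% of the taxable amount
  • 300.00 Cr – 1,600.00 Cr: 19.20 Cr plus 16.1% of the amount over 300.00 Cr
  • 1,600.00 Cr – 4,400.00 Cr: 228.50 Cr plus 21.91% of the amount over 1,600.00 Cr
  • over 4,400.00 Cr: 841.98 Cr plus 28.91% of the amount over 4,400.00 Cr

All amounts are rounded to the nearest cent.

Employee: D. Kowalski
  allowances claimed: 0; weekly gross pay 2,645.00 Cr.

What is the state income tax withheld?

State Income Tax: taxable = 2,645.00 Cr
  228.50 Cr + 21.91% × (2,645.00 Cr − 1,600.00 Cr) = 228.50 Cr + 21.91% × 1,045.00 Cr = 457.46 Cr

457.46 Cr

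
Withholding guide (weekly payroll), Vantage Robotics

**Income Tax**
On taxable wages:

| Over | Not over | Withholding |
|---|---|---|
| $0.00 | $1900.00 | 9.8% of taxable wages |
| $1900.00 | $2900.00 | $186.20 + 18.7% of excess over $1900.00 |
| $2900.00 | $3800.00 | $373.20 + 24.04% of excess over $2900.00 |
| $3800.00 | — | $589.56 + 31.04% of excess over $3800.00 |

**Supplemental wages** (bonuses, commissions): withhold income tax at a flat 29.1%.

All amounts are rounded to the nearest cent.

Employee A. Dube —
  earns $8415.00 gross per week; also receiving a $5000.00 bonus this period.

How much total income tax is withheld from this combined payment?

$3477.06

Income Tax: taxable = $8415.00
  $589.56 + 31.04% × ($8415.00 − $3800.00) = $589.56 + 31.04% × $4615.00 = $2022.06
Supplemental (29.1% flat on bonus): 29.1% × $5000.00 = $1455.00
Total income tax: $2022.06 + $1455.00 = $3477.06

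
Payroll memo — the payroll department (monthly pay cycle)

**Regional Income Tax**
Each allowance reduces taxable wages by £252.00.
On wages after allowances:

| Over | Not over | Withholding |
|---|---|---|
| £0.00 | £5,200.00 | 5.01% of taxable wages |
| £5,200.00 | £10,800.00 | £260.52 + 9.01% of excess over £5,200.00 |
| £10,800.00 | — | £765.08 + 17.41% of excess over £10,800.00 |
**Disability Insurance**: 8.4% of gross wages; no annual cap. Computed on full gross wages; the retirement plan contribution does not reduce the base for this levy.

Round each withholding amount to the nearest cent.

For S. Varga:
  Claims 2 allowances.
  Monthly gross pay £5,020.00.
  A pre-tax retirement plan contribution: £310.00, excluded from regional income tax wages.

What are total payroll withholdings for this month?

Regional Income Tax: taxable = £5,020.00 − £310.00 − 2×£252.00 = £4,206.00
  5.01% × £4,206.00 = £210.72
Disability Insurance: 8.4% × £5,020.00 = £421.68
Total: £210.72 + £421.68 = £632.40

£632.40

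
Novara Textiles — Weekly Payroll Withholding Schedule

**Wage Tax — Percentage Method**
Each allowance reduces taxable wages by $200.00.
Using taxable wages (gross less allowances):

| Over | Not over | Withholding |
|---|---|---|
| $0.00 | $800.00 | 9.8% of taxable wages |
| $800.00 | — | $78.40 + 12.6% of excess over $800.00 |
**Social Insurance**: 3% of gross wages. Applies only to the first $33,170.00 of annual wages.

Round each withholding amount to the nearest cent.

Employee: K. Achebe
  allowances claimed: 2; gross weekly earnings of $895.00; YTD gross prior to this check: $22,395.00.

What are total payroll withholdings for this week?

Wage Tax: taxable = $895.00 − 2×$200.00 = $495.00
  9.8% × $495.00 = $48.51
Social Insurance: 3% × $895.00 = $26.85
Total: $48.51 + $26.85 = $75.36

$75.36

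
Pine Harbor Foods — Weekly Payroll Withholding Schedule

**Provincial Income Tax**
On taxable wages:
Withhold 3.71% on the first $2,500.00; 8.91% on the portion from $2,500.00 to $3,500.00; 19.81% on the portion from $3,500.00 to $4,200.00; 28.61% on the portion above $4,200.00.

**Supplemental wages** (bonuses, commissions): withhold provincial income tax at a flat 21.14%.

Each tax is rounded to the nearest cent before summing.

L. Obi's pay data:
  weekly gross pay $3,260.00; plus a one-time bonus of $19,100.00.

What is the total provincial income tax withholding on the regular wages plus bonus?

Provincial Income Tax: taxable = $3,260.00
  $92.75 + 8.91% × ($3,260.00 − $2,500.00) = $92.75 + 8.91% × $760.00 = $160.47
Supplemental (21.14% flat on bonus): 21.14% × $19,100.00 = $4,037.74
Total provincial income tax: $160.47 + $4,037.74 = $4,198.21

$4,198.21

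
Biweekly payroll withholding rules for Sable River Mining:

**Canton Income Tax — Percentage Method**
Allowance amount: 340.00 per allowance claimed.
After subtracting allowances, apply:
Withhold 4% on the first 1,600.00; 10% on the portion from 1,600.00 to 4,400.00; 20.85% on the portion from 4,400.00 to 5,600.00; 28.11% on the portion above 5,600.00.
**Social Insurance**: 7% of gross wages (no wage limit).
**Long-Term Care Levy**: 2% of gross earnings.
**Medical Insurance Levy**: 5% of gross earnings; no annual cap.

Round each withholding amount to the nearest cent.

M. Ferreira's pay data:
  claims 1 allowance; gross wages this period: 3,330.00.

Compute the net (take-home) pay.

Canton Income Tax: taxable = 3,330.00 − 1×340.00 = 2,990.00
  64.00 + 10% × (2,990.00 − 1,600.00) = 64.00 + 10% × 1,390.00 = 203.00
Social Insurance: 7% × 3,330.00 = 233.10
Long-Term Care Levy: 2% × 3,330.00 = 66.60
Medical Insurance Levy: 5% × 3,330.00 = 166.50
Total withheld: 203.00 + 233.10 + 66.60 + 166.50 = 669.20
Net pay: 3,330.00 − 669.20 = 2,660.80

2,660.80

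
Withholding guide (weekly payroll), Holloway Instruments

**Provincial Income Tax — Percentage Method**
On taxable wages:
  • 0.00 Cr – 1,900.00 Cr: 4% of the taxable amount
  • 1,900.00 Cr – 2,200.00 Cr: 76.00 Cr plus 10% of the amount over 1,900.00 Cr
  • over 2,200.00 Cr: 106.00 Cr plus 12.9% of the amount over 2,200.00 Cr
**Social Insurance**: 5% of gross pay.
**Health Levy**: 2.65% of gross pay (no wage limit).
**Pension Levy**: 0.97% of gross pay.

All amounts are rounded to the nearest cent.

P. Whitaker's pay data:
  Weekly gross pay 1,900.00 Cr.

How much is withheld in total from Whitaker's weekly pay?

Provincial Income Tax: taxable = 1,900.00 Cr
  4% × 1,900.00 Cr = 76.00 Cr
Social Insurance: 5% × 1,900.00 Cr = 95.00 Cr
Health Levy: 2.65% × 1,900.00 Cr = 50.35 Cr
Pension Levy: 0.97% × 1,900.00 Cr = 18.43 Cr
Total: 76.00 Cr + 95.00 Cr + 50.35 Cr + 18.43 Cr = 239.78 Cr

239.78 Cr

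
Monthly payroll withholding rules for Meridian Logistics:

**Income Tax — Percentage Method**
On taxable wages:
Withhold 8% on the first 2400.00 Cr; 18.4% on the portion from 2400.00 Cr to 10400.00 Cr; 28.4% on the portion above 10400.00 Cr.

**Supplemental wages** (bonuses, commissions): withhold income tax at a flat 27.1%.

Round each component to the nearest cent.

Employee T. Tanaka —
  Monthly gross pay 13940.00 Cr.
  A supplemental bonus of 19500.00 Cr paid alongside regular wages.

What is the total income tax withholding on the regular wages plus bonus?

Income Tax: taxable = 13940.00 Cr
  1664.00 Cr + 28.4% × (13940.00 Cr − 10400.00 Cr) = 1664.00 Cr + 28.4% × 3540.00 Cr = 2669.36 Cr
Supplemental (27.1% flat on bonus): 27.1% × 19500.00 Cr = 5284.50 Cr
Total income tax: 2669.36 Cr + 5284.50 Cr = 7953.86 Cr

7953.86 Cr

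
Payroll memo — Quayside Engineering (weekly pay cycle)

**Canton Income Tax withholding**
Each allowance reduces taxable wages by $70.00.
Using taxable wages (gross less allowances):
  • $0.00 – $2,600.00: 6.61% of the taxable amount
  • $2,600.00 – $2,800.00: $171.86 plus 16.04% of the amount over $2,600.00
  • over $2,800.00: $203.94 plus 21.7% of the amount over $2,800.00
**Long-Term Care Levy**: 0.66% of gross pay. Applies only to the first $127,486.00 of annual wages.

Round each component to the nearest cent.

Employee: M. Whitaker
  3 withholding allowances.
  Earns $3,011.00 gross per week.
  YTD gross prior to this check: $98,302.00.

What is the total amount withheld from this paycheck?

$224.03

Canton Income Tax: taxable = $3,011.00 − 3×$70.00 = $2,801.00
  $203.94 + 21.7% × ($2,801.00 − $2,800.00) = $203.94 + 21.7% × $1.00 = $204.16
Long-Term Care Levy: 0.66% × $3,011.00 = $19.87
Total: $204.16 + $19.87 = $224.03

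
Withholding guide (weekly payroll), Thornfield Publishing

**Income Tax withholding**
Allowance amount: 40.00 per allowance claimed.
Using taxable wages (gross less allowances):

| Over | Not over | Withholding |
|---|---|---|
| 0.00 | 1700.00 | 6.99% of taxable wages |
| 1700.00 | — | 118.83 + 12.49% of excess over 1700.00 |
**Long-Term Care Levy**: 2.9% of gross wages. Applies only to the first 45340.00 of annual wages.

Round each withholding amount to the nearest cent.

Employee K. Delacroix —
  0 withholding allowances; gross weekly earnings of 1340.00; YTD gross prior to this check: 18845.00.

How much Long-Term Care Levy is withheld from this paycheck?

Long-Term Care Levy: 2.9% × 1340.00 = 38.86

38.86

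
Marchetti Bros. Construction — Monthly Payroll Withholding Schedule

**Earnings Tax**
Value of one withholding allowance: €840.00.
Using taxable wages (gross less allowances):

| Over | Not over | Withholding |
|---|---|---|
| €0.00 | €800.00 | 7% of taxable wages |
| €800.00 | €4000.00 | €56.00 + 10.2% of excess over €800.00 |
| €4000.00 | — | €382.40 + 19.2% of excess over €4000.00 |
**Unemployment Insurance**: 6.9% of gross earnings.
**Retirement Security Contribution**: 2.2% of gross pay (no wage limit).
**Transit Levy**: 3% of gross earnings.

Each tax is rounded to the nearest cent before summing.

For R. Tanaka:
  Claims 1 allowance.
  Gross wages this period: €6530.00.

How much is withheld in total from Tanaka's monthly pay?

€1497.01

Earnings Tax: taxable = €6530.00 − 1×€840.00 = €5690.00
  €382.40 + 19.2% × (€5690.00 − €4000.00) = €382.40 + 19.2% × €1690.00 = €706.88
Unemployment Insurance: 6.9% × €6530.00 = €450.57
Retirement Security Contribution: 2.2% × €6530.00 = €143.66
Transit Levy: 3% × €6530.00 = €195.90
Total: €706.88 + €450.57 + €143.66 + €195.90 = €1497.01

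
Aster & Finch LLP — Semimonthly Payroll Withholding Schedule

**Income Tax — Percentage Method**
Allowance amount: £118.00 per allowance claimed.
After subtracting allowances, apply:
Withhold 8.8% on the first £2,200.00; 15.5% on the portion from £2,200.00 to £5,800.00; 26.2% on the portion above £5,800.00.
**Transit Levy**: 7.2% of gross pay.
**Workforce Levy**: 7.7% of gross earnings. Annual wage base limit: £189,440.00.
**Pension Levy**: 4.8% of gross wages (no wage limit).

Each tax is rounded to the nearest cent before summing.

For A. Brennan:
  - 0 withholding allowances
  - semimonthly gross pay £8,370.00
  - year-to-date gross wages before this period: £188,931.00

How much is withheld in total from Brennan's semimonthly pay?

£2,468.53

Income Tax: taxable = £8,370.00
  £751.60 + 26.2% × (£8,370.00 − £5,800.00) = £751.60 + 26.2% × £2,570.00 = £1,424.94
Transit Levy: 7.2% × £8,370.00 = £602.64
Workforce Levy: cap £189,440.00 − YTD £188,931.00 = £509.00 subject; 7.7% × £509.00 = £39.19
Pension Levy: 4.8% × £8,370.00 = £401.76
Total: £1,424.94 + £602.64 + £39.19 + £401.76 = £2,468.53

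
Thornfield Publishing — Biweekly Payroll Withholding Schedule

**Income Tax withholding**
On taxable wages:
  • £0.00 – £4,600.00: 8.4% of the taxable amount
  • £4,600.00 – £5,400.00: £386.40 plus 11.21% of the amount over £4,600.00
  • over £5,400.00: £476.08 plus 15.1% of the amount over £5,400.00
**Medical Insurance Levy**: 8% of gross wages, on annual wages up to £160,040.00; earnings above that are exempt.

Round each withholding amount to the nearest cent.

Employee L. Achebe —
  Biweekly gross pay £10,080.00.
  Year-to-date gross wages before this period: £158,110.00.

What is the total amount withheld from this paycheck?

£1,337.16

Income Tax: taxable = £10,080.00
  £476.08 + 15.1% × (£10,080.00 − £5,400.00) = £476.08 + 15.1% × £4,680.00 = £1,182.76
Medical Insurance Levy: cap £160,040.00 − YTD £158,110.00 = £1,930.00 subject; 8% × £1,930.00 = £154.40
Total: £1,182.76 + £154.40 = £1,337.16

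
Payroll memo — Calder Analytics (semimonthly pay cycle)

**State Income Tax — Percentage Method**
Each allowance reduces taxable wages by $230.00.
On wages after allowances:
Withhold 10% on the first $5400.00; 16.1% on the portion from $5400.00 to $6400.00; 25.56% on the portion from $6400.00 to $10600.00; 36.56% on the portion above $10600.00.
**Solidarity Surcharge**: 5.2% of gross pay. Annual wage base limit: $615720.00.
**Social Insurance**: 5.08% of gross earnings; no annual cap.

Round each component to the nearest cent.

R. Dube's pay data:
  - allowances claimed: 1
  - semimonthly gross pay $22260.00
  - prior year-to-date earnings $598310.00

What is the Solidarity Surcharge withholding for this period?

Solidarity Surcharge: cap $615720.00 − YTD $598310.00 = $17410.00 subject; 5.2% × $17410.00 = $905.32

$905.32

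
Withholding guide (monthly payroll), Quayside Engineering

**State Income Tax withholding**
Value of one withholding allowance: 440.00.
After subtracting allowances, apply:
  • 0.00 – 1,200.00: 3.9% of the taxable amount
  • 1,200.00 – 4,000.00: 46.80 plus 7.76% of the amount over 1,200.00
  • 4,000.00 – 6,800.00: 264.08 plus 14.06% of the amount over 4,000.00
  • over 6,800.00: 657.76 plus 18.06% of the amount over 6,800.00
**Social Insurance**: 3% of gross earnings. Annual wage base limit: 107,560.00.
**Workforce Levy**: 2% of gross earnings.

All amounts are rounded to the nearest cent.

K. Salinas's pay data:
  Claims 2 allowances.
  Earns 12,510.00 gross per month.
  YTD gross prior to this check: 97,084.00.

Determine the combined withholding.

2,094.54

State Income Tax: taxable = 12,510.00 − 2×440.00 = 11,630.00
  657.76 + 18.06% × (11,630.00 − 6,800.00) = 657.76 + 18.06% × 4,830.00 = 1,530.06
Social Insurance: cap 107,560.00 − YTD 97,084.00 = 10,476.00 subject; 3% × 10,476.00 = 314.28
Workforce Levy: 2% × 12,510.00 = 250.20
Total: 1,530.06 + 314.28 + 250.20 = 2,094.54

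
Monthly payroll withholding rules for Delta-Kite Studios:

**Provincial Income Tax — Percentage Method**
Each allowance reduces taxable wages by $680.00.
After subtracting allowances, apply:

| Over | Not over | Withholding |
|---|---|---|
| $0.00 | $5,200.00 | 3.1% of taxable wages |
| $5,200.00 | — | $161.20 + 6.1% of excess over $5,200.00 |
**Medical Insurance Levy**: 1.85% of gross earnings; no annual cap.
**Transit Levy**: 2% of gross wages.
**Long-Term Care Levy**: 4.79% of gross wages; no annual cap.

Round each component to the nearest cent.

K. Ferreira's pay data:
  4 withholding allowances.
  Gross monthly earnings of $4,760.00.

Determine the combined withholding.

Provincial Income Tax: taxable = $4,760.00 − 4×$680.00 = $2,040.00
  3.1% × $2,040.00 = $63.24
Medical Insurance Levy: 1.85% × $4,760.00 = $88.06
Transit Levy: 2% × $4,760.00 = $95.20
Long-Term Care Levy: 4.79% × $4,760.00 = $228.00
Total: $63.24 + $88.06 + $95.20 + $228.00 = $474.50

$474.50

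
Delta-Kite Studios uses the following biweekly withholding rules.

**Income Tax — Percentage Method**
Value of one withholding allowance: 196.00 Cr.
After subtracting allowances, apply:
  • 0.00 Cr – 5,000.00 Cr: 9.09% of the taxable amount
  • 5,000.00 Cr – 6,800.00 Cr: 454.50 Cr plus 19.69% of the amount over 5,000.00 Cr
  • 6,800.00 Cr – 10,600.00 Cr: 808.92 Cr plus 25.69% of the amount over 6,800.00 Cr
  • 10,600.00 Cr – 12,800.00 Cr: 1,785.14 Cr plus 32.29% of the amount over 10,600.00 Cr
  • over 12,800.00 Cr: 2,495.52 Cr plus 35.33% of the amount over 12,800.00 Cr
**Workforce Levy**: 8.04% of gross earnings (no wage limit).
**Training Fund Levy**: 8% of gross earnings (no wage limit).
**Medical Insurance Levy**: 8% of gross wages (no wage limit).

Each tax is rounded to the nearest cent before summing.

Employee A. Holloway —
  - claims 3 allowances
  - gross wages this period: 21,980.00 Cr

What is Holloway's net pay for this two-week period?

Income Tax: taxable = 21,980.00 Cr − 3×196.00 Cr = 21,392.00 Cr
  2,495.52 Cr + 35.33% × (21,392.00 Cr − 12,800.00 Cr) = 2,495.52 Cr + 35.33% × 8,592.00 Cr = 5,531.07 Cr
Workforce Levy: 8.04% × 21,980.00 Cr = 1,767.19 Cr
Training Fund Levy: 8% × 21,980.00 Cr = 1,758.40 Cr
Medical Insurance Levy: 8% × 21,980.00 Cr = 1,758.40 Cr
Total withheld: 5,531.07 Cr + 1,767.19 Cr + 1,758.40 Cr + 1,758.40 Cr = 10,815.06 Cr
Net pay: 21,980.00 Cr − 10,815.06 Cr = 11,164.94 Cr

11,164.94 Cr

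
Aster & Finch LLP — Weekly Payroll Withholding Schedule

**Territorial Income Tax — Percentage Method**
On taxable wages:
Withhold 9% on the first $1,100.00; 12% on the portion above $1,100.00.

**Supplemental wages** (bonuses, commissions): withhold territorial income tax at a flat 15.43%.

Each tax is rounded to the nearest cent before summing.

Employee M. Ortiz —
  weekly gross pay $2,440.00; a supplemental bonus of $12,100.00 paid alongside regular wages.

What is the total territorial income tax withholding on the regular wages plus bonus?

Territorial Income Tax: taxable = $2,440.00
  $99.00 + 12% × ($2,440.00 − $1,100.00) = $99.00 + 12% × $1,340.00 = $259.80
Supplemental (15.43% flat on bonus): 15.43% × $12,100.00 = $1,867.03
Total territorial income tax: $259.80 + $1,867.03 = $2,126.83

$2,126.83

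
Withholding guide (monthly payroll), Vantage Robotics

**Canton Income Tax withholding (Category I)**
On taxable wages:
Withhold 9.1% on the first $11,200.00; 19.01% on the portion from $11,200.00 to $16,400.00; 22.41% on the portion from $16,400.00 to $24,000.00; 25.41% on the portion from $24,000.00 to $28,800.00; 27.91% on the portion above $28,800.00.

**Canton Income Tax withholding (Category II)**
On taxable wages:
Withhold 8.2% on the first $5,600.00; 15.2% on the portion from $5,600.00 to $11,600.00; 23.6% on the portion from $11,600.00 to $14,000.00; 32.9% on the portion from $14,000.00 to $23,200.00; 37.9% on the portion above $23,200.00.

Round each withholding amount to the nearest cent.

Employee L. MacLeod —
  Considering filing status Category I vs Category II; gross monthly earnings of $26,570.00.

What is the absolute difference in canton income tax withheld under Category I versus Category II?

Canton Income Tax (Category I): taxable = $26,570.00
  $3,710.88 + 25.41% × ($26,570.00 − $24,000.00) = $3,710.88 + 25.41% × $2,570.00 = $4,363.92
Canton Income Tax (Category II): taxable = $26,570.00
  $4,964.40 + 37.9% × ($26,570.00 − $23,200.00) = $4,964.40 + 37.9% × $3,370.00 = $6,241.63
Difference: |$4,363.92 − $6,241.63| = $1,877.71 (higher under Category II)

$1,877.71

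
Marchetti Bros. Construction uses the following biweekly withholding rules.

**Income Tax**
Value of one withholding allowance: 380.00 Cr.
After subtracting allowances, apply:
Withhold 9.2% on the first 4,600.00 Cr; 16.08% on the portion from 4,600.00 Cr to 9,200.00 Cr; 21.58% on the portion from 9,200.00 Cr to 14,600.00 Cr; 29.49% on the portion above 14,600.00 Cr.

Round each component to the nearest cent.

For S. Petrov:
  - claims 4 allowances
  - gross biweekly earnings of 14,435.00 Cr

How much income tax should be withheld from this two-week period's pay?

Income Tax: taxable = 14,435.00 Cr − 4×380.00 Cr = 12,915.00 Cr
  1,162.88 Cr + 21.58% × (12,915.00 Cr − 9,200.00 Cr) = 1,162.88 Cr + 21.58% × 3,715.00 Cr = 1,964.58 Cr

1,964.58 Cr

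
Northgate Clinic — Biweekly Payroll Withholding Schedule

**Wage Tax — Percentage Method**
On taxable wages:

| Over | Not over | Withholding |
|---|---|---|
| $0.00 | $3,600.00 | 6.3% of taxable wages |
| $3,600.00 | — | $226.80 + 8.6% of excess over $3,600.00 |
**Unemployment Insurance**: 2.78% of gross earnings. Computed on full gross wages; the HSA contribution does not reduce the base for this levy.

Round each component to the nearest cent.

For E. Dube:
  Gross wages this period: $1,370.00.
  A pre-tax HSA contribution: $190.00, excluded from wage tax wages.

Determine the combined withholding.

Wage Tax: taxable = $1,370.00 − $190.00 = $1,180.00
  6.3% × $1,180.00 = $74.34
Unemployment Insurance: 2.78% × $1,370.00 = $38.09
Total: $74.34 + $38.09 = $112.43

$112.43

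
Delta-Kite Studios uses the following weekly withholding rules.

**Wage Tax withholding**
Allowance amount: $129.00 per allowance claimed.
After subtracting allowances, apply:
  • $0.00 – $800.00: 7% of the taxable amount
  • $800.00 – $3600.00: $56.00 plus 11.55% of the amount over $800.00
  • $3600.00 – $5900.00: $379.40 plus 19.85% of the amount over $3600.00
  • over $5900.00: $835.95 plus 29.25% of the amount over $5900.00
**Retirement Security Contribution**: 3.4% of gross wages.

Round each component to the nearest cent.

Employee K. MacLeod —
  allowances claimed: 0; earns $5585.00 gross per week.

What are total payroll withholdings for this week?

Wage Tax: taxable = $5585.00
  $379.40 + 19.85% × ($5585.00 − $3600.00) = $379.40 + 19.85% × $1985.00 = $773.42
Retirement Security Contribution: 3.4% × $5585.00 = $189.89
Total: $773.42 + $189.89 = $963.31

$963.31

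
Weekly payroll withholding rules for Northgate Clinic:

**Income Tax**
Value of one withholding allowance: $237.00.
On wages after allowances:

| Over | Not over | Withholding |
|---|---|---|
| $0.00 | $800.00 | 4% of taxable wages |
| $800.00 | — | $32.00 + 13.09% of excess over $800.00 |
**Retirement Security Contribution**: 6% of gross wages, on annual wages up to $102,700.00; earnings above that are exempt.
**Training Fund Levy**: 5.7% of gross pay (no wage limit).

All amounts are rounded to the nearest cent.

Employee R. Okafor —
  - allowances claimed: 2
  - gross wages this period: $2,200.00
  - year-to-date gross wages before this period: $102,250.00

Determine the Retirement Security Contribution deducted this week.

Retirement Security Contribution: cap $102,700.00 − YTD $102,250.00 = $450.00 subject; 6% × $450.00 = $27.00

$27.00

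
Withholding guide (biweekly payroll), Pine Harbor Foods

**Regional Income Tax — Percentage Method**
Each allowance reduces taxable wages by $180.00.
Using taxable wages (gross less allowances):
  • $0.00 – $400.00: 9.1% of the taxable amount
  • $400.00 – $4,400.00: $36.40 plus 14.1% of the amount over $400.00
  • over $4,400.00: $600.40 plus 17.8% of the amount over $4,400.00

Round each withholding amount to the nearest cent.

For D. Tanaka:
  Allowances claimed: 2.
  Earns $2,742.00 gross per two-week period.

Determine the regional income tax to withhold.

Regional Income Tax: taxable = $2,742.00 − 2×$180.00 = $2,382.00
  $36.40 + 14.1% × ($2,382.00 − $400.00) = $36.40 + 14.1% × $1,982.00 = $315.86

$315.86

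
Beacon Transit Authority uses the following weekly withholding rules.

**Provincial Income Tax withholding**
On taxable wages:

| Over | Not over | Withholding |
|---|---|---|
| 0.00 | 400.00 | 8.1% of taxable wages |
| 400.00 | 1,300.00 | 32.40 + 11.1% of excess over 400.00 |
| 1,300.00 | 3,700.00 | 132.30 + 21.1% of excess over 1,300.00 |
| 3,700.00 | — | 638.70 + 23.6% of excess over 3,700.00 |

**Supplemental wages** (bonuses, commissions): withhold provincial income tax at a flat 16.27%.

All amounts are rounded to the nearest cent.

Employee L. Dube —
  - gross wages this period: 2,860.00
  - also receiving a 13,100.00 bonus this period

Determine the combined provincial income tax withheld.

2,592.83

Provincial Income Tax: taxable = 2,860.00
  132.30 + 21.1% × (2,860.00 − 1,300.00) = 132.30 + 21.1% × 1,560.00 = 461.46
Supplemental (16.27% flat on bonus): 16.27% × 13,100.00 = 2,131.37
Total provincial income tax: 461.46 + 2,131.37 = 2,592.83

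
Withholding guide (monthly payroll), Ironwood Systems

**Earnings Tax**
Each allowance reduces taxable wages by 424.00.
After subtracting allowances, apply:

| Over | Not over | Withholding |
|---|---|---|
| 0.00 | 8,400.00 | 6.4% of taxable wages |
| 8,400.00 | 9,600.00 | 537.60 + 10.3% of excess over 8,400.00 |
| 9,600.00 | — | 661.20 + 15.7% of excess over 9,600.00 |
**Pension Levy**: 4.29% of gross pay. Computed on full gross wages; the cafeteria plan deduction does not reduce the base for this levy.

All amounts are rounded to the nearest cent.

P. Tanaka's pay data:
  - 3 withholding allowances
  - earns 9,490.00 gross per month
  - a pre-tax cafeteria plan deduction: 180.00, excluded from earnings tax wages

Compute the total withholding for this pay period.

921.55

Earnings Tax: taxable = 9,490.00 − 180.00 − 3×424.00 = 8,038.00
  6.4% × 8,038.00 = 514.43
Pension Levy: 4.29% × 9,490.00 = 407.12
Total: 514.43 + 407.12 = 921.55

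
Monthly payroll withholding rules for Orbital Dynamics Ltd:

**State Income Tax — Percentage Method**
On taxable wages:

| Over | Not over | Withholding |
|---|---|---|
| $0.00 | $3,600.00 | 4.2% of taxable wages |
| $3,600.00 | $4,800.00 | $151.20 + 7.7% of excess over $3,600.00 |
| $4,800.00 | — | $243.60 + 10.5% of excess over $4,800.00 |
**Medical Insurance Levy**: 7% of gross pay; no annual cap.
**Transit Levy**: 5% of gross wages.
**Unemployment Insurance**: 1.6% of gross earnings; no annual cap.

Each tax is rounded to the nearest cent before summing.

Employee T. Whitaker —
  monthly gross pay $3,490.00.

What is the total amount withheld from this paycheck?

State Income Tax: taxable = $3,490.00
  4.2% × $3,490.00 = $146.58
Medical Insurance Levy: 7% × $3,490.00 = $244.30
Transit Levy: 5% × $3,490.00 = $174.50
Unemployment Insurance: 1.6% × $3,490.00 = $55.84
Total: $146.58 + $244.30 + $174.50 + $55.84 = $621.22

$621.22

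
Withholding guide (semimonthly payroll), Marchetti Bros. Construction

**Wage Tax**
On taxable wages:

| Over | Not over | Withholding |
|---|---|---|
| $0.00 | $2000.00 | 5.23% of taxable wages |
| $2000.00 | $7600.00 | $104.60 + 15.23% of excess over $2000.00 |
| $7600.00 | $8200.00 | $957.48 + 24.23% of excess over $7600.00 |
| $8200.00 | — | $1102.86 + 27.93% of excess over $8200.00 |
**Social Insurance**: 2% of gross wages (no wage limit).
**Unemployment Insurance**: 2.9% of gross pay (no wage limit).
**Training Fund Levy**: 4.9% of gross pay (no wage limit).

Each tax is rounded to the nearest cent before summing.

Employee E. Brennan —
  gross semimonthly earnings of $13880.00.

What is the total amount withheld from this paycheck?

$4049.52

Wage Tax: taxable = $13880.00
  $1102.86 + 27.93% × ($13880.00 − $8200.00) = $1102.86 + 27.93% × $5680.00 = $2689.28
Social Insurance: 2% × $13880.00 = $277.60
Unemployment Insurance: 2.9% × $13880.00 = $402.52
Training Fund Levy: 4.9% × $13880.00 = $680.12
Total: $2689.28 + $277.60 + $402.52 + $680.12 = $4049.52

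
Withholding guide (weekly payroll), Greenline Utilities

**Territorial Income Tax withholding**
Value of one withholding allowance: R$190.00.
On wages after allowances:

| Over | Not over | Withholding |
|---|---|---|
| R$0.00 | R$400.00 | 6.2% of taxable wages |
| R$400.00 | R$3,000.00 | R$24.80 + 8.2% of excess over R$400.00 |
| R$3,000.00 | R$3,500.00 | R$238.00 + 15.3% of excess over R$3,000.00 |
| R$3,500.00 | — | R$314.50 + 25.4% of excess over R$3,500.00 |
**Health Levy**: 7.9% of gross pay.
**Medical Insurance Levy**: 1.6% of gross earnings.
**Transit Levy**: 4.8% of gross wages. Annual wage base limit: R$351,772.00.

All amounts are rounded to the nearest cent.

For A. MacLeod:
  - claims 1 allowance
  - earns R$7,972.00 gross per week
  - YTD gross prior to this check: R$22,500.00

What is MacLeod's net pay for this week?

R$5,429.87

Territorial Income Tax: taxable = R$7,972.00 − 1×R$190.00 = R$7,782.00
  R$314.50 + 25.4% × (R$7,782.00 − R$3,500.00) = R$314.50 + 25.4% × R$4,282.00 = R$1,402.13
Health Levy: 7.9% × R$7,972.00 = R$629.79
Medical Insurance Levy: 1.6% × R$7,972.00 = R$127.55
Transit Levy: 4.8% × R$7,972.00 = R$382.66
Total withheld: R$1,402.13 + R$629.79 + R$127.55 + R$382.66 = R$2,542.13
Net pay: R$7,972.00 − R$2,542.13 = R$5,429.87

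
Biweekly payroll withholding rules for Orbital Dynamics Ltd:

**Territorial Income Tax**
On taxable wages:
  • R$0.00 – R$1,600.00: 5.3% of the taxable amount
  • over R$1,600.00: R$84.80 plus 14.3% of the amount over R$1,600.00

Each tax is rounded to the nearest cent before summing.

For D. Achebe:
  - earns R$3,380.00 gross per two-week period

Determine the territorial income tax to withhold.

Territorial Income Tax: taxable = R$3,380.00
  R$84.80 + 14.3% × (R$3,380.00 − R$1,600.00) = R$84.80 + 14.3% × R$1,780.00 = R$339.34

R$339.34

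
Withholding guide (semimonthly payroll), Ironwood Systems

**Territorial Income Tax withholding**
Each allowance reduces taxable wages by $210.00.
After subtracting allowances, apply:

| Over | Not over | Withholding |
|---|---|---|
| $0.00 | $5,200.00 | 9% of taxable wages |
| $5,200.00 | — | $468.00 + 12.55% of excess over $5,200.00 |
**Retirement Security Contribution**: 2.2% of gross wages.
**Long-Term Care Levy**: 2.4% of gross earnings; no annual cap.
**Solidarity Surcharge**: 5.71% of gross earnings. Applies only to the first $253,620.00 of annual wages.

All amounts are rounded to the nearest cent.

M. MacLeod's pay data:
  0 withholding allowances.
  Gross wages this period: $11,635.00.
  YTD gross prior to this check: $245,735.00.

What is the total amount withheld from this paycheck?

Territorial Income Tax: taxable = $11,635.00
  $468.00 + 12.55% × ($11,635.00 − $5,200.00) = $468.00 + 12.55% × $6,435.00 = $1,275.59
Retirement Security Contribution: 2.2% × $11,635.00 = $255.97
Long-Term Care Levy: 2.4% × $11,635.00 = $279.24
Solidarity Surcharge: cap $253,620.00 − YTD $245,735.00 = $7,885.00 subject; 5.71% × $7,885.00 = $450.23
Total: $1,275.59 + $255.97 + $279.24 + $450.23 = $2,261.03

$2,261.03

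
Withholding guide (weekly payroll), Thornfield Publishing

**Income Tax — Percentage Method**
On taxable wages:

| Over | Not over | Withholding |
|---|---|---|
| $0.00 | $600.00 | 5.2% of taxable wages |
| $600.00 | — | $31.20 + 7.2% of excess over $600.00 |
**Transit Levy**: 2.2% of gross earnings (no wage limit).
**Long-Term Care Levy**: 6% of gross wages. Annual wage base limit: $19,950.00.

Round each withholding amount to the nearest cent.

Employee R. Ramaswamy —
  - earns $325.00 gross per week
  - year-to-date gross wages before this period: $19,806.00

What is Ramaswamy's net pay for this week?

$292.31

Income Tax: taxable = $325.00
  5.2% × $325.00 = $16.90
Transit Levy: 2.2% × $325.00 = $7.15
Long-Term Care Levy: cap $19,950.00 − YTD $19,806.00 = $144.00 subject; 6% × $144.00 = $8.64
Total withheld: $16.90 + $7.15 + $8.64 = $32.69
Net pay: $325.00 − $32.69 = $292.31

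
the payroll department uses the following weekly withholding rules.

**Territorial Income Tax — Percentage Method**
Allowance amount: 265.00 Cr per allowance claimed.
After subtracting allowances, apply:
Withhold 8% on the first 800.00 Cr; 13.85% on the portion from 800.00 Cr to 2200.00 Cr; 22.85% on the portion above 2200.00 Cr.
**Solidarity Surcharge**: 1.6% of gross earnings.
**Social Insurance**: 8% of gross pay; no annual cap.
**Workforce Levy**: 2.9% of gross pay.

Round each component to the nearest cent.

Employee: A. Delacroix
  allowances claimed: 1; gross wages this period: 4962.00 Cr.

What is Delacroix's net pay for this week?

3513.29 Cr

Territorial Income Tax: taxable = 4962.00 Cr − 1×265.00 Cr = 4697.00 Cr
  257.90 Cr + 22.85% × (4697.00 Cr − 2200.00 Cr) = 257.90 Cr + 22.85% × 2497.00 Cr = 828.46 Cr
Solidarity Surcharge: 1.6% × 4962.00 Cr = 79.39 Cr
Social Insurance: 8% × 4962.00 Cr = 396.96 Cr
Workforce Levy: 2.9% × 4962.00 Cr = 143.90 Cr
Total withheld: 828.46 Cr + 79.39 Cr + 396.96 Cr + 143.90 Cr = 1448.71 Cr
Net pay: 4962.00 Cr − 1448.71 Cr = 3513.29 Cr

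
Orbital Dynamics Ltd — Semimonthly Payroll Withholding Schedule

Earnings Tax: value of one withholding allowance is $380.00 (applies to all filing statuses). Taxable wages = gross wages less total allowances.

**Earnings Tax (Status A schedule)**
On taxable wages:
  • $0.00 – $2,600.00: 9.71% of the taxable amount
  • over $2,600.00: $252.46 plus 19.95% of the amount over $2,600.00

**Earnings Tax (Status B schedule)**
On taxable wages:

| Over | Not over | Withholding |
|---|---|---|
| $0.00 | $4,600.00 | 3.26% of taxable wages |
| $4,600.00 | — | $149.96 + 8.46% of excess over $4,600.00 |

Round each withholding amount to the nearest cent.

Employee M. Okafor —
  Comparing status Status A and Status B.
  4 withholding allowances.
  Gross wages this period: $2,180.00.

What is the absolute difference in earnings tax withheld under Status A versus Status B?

$42.57

Earnings Tax (Status A): taxable = $2,180.00 − 4×$380.00 = $660.00
  9.71% × $660.00 = $64.09
Earnings Tax (Status B): taxable = $2,180.00 − 4×$380.00 = $660.00
  3.26% × $660.00 = $21.52
Difference: |$64.09 − $21.52| = $42.57 (higher under Status A)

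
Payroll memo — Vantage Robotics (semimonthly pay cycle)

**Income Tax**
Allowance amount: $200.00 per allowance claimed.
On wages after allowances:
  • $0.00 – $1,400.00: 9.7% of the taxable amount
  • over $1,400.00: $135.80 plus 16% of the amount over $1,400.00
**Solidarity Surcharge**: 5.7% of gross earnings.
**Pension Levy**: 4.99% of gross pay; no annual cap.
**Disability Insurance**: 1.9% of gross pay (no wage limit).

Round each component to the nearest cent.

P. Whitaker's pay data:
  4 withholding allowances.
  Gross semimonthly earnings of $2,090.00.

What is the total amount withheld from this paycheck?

Income Tax: taxable = $2,090.00 − 4×$200.00 = $1,290.00
  9.7% × $1,290.00 = $125.13
Solidarity Surcharge: 5.7% × $2,090.00 = $119.13
Pension Levy: 4.99% × $2,090.00 = $104.29
Disability Insurance: 1.9% × $2,090.00 = $39.71
Total: $125.13 + $119.13 + $104.29 + $39.71 = $388.26

$388.26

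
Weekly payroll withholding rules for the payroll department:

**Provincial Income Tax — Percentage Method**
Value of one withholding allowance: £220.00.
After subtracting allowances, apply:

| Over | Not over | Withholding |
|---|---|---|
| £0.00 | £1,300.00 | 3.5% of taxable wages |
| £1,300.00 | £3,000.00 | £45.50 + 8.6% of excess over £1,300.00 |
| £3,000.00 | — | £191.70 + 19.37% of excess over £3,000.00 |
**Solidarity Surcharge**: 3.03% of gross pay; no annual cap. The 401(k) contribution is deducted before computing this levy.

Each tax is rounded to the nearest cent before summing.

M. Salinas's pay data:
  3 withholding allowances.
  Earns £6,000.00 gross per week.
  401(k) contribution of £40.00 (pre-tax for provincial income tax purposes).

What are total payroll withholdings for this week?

£817.80

Provincial Income Tax: taxable = £6,000.00 − £40.00 − 3×£220.00 = £5,300.00
  £191.70 + 19.37% × (£5,300.00 − £3,000.00) = £191.70 + 19.37% × £2,300.00 = £637.21
Solidarity Surcharge: 3.03% × £5,960.00 = £180.59
Total: £637.21 + £180.59 = £817.80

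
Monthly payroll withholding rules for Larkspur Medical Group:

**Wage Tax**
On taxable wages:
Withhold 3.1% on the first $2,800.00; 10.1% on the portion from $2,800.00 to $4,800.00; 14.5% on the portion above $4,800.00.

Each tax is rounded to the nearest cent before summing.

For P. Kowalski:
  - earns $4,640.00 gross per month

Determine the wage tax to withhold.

$272.64

Wage Tax: taxable = $4,640.00
  $86.80 + 10.1% × ($4,640.00 − $2,800.00) = $86.80 + 10.1% × $1,840.00 = $272.64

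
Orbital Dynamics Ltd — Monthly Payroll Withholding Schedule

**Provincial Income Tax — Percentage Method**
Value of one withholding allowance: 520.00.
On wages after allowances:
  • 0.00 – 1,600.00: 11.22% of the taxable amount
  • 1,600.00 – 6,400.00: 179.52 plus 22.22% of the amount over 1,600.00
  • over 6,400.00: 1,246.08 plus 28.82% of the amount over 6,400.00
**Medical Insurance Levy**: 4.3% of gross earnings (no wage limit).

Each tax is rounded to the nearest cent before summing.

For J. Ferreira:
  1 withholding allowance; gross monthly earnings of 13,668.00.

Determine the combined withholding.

Provincial Income Tax: taxable = 13,668.00 − 1×520.00 = 13,148.00
  1,246.08 + 28.82% × (13,148.00 − 6,400.00) = 1,246.08 + 28.82% × 6,748.00 = 3,190.85
Medical Insurance Levy: 4.3% × 13,668.00 = 587.72
Total: 3,190.85 + 587.72 = 3,778.57

3,778.57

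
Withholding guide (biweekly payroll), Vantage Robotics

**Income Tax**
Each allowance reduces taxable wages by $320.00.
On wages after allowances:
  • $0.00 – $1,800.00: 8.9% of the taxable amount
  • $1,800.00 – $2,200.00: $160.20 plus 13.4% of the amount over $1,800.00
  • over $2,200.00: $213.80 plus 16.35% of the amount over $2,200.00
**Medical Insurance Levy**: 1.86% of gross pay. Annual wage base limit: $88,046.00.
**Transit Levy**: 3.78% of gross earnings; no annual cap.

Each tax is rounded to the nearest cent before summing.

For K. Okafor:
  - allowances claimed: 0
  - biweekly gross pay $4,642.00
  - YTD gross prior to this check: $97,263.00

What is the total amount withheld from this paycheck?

Income Tax: taxable = $4,642.00
  $213.80 + 16.35% × ($4,642.00 − $2,200.00) = $213.80 + 16.35% × $2,442.00 = $613.07
Medical Insurance Levy: YTD $97,263.00 ≥ cap $88,046.00 → $0.00
Transit Levy: 3.78% × $4,642.00 = $175.47
Total: $613.07 + $0.00 + $175.47 = $788.54

$788.54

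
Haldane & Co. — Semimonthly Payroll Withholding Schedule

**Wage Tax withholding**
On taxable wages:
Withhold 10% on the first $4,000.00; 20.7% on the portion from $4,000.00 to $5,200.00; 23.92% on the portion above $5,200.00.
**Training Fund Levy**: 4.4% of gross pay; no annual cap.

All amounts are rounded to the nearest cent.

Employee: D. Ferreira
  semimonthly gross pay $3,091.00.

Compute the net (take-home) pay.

Wage Tax: taxable = $3,091.00
  10% × $3,091.00 = $309.10
Training Fund Levy: 4.4% × $3,091.00 = $136.00
Total withheld: $309.10 + $136.00 = $445.10
Net pay: $3,091.00 − $445.10 = $2,645.90

$2,645.90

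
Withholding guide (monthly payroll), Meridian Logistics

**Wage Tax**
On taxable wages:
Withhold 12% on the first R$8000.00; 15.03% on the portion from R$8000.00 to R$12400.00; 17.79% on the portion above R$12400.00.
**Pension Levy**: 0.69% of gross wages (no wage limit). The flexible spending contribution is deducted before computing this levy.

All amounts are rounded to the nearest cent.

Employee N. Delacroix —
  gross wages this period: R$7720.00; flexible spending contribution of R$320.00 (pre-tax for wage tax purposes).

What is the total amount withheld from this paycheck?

Wage Tax: taxable = R$7720.00 − R$320.00 = R$7400.00
  12% × R$7400.00 = R$888.00
Pension Levy: 0.69% × R$7400.00 = R$51.06
Total: R$888.00 + R$51.06 = R$939.06

R$939.06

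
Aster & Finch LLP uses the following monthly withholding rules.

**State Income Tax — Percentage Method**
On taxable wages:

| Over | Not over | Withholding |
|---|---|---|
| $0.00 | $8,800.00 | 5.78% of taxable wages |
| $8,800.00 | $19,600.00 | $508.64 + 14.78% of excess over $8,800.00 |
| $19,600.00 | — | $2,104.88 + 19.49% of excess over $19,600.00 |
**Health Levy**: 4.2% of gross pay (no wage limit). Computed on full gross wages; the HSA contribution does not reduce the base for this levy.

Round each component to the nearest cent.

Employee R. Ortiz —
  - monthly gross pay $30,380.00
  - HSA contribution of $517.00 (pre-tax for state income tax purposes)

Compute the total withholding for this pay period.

$5,381.10

State Income Tax: taxable = $30,380.00 − $517.00 = $29,863.00
  $2,104.88 + 19.49% × ($29,863.00 − $19,600.00) = $2,104.88 + 19.49% × $10,263.00 = $4,105.14
Health Levy: 4.2% × $30,380.00 = $1,275.96
Total: $4,105.14 + $1,275.96 = $5,381.10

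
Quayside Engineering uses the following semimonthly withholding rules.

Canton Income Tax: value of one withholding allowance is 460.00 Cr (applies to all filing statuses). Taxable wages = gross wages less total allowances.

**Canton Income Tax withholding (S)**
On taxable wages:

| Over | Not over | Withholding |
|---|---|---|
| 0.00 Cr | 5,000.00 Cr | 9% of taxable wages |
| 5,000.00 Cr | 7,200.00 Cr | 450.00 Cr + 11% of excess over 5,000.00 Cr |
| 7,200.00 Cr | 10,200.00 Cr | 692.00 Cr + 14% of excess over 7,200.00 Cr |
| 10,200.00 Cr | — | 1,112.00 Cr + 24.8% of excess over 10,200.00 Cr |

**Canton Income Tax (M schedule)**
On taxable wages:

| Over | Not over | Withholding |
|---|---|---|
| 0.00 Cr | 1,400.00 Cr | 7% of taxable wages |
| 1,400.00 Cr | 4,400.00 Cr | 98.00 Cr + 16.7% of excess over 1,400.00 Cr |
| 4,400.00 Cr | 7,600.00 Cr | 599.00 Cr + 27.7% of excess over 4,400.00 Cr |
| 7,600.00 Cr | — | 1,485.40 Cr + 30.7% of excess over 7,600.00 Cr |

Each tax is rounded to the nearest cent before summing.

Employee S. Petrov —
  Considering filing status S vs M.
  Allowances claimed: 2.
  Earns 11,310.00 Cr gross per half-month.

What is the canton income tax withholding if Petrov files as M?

Canton Income Tax (M): taxable = 11,310.00 Cr − 2×460.00 Cr = 10,390.00 Cr
  1,485.40 Cr + 30.7% × (10,390.00 Cr − 7,600.00 Cr) = 1,485.40 Cr + 30.7% × 2,790.00 Cr = 2,341.93 Cr

2,341.93 Cr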